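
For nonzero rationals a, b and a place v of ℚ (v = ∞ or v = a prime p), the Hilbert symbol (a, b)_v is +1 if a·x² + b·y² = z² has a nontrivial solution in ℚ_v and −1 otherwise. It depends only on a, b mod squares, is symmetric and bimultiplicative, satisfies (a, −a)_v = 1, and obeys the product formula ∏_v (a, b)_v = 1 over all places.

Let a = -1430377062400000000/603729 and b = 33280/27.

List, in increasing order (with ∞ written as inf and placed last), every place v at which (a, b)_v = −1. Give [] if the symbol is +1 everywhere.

[2, 3]

Mod squares: a ≡ -286, b ≡ 390. Check v ∈ {∞, 2, 3, 5, 7, 11, 13, 17, 37}.
v=7: a=7^-2·(≡1), b=7^0·(≡5) mod 7; (1|7)=+1, (5|7)=-1; (−1)^{-2·0·3}·(+1)^0·(-1)^-2 = +1.
v=13: a=13^3·(≡3), b=13^1·(≡12) mod 13; (3|13)=+1, (12|13)=+1; (−1)^{3·1·6}·(+1)^1·(+1)^3 = +1.
v=2: v_2(a)=19, v_2(b)=9; units ≡ 1, 3 (mod 8); ε·ε+αω+βω = 0·1+19·1+9·0 ≡ 1  ⇒  (a,b)_2 = -1.
v=∞: -286 < 0 and 390 > 0  ⇒  (a,b)_∞ = +1.
v=5: a=5^8·(≡4), b=5^1·(≡3) mod 5; (4|5)=+1, (3|5)=-1; (−1)^{8·1·2}·(+1)^1·(-1)^8 = +1.
v=3: a=3^-2·(≡2), b=3^-3·(≡1) mod 3; (2|3)=-1, (1|3)=+1; (−1)^{-2·-3·1}·(-1)^-3·(+1)^-2 = -1.
v=37: a=37^-2·(≡4), b=37^0·(≡2) mod 37; (4|37)=+1, (2|37)=-1; (−1)^{-2·0·18}·(+1)^0·(-1)^-2 = +1.
v=17: a=17^2·(≡10), b=17^0·(≡13) mod 17; (10|17)=-1, (13|17)=+1; (−1)^{2·0·8}·(-1)^0·(+1)^2 = +1.
v=11: a=11^1·(≡8), b=11^0·(≡1) mod 11; (8|11)=-1, (1|11)=+1; (−1)^{1·0·5}·(-1)^0·(+1)^1 = +1.
|Ram(-286, 390)| = 2, even; anisotropic at {2, 3}.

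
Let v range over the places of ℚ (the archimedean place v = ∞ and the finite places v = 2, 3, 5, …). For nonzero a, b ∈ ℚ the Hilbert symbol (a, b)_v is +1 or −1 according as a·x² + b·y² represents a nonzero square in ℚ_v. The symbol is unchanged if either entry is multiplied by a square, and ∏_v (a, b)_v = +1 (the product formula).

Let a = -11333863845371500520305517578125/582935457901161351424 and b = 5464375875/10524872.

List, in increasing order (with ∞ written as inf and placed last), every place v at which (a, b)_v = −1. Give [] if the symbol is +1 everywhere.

[5, 7]

Mod squares: a ≡ -85, b ≡ 70. Check v ∈ {∞, 2, 3, 5, 7, 11, 17, 31, 37}.
v=∞: -85 < 0 and 70 > 0  ⇒  (a,b)_∞ = +1.
v=17: a=17^5·(≡12), b=17^2·(≡8) mod 17; (12|17)=-1, (8|17)=+1; (−1)^{5·2·8}·(-1)^2·(+1)^5 = +1.
v=11: a=11^2·(≡1), b=11^0·(≡4) mod 11; (1|11)=+1, (4|11)=+1; (−1)^{2·0·5}·(+1)^0·(+1)^2 = +1.
v=37: a=37^-6·(≡9), b=37^-2·(≡21) mod 37; (9|37)=+1, (21|37)=+1; (−1)^{-6·-2·18}·(+1)^-2·(+1)^-6 = +1.
v=7: a=7^10·(≡6), b=7^5·(≡3) mod 7; (6|7)=-1, (3|7)=-1; (−1)^{10·5·3}·(-1)^5·(-1)^10 = -1.
v=31: a=31^-6·(≡7), b=31^-2·(≡19) mod 31; (7|31)=+1, (19|31)=+1; (−1)^{-6·-2·15}·(+1)^-2·(+1)^-6 = +1.
v=5: a=5^11·(≡2), b=5^3·(≡1) mod 5; (2|5)=-1, (1|5)=+1; (−1)^{11·3·2}·(-1)^3·(+1)^11 = -1.
v=3: a=3^14·(≡2), b=3^2·(≡1) mod 3; (2|3)=-1, (1|3)=+1; (−1)^{14·2·1}·(-1)^2·(+1)^14 = +1.
v=2: v_2(a)=-8, v_2(b)=-3; units ≡ 3, 3 (mod 8); ε·ε+αω+βω = 1·1+-8·1+-3·1 ≡ 0  ⇒  (a,b)_2 = +1.
(-85, 70 / ℚ) ramifies at {5, 7}: a division algebra.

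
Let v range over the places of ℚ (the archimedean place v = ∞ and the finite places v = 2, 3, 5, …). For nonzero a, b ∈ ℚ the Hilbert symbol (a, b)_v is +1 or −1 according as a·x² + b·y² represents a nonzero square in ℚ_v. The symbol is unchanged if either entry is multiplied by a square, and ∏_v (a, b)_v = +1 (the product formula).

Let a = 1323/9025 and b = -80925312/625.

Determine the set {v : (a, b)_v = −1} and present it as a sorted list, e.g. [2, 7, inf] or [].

[29, 43]

(a, b) ≡ (3, -7482) mod (ℚ^×)²; places V = {2, 3, 5, 7, 13, 19, 29, 43, ∞}.
(a,b)_43: α=0, u≡2; β=1, v≡41 (mod 43); (2|43)=-1, (41|43)=+1; sign (−1)^0·-1^1·+1^0 = -1.
(a,b)_3: α=3, u≡1; β=1, v≡2 (mod 3); (1|3)=+1, (2|3)=-1; sign (−1)^1·+1^1·-1^3 = +1.
(a,b)_∞: sgn(3)=+, sgn(-7482)=−, so +1.
(a,b)_29: α=0, u≡3; β=1, v≡27 (mod 29); (3|29)=-1, (27|29)=-1; sign (−1)^0·-1^1·-1^0 = -1.
(a,b)_19: α=-2, u≡2; β=0, v≡9 (mod 19); (2|19)=-1, (9|19)=+1; sign (−1)^0·-1^0·+1^-2 = +1.
(a,b)_13: α=0, u≡12; β=2, v≡7 (mod 13); (12|13)=+1, (7|13)=-1; sign (−1)^0·+1^2·-1^0 = +1.
(a,b)_7: α=2, u≡3; β=0, v≡4 (mod 7); (3|7)=-1, (4|7)=+1; sign (−1)^0·-1^0·+1^2 = +1.
(a,b)_2: α=0, β=7; u≡3, v≡3 (mod 8); ε(u)ε(v)=1·1, αω(v)=0·1, βω(u)=7·1; sum ≡ 0  ⇒  +1.
(a,b)_5: α=-2, u≡3; β=-4, v≡3 (mod 5); (3|5)=-1, (3|5)=-1; sign (−1)^0·-1^-4·-1^-2 = +1.
Ram(3, -7482) = {29, 43}; no ℚ_29-point on the conic.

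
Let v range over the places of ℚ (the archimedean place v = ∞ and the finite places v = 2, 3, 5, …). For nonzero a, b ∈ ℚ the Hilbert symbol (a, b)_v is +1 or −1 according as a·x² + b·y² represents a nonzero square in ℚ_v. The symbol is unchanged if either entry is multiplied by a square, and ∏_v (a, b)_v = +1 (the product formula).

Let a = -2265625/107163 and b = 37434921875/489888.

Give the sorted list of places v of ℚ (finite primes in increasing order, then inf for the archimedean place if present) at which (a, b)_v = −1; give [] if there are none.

[2, 5, 7, 13, 29, 31]

(a, b) ≡ (-435, 100625070) mod (ℚ^×)²; places V = {2, 3, 5, 7, 13, 29, 31, 41, ∞}.
(a,b)_41: α=0, u≡8; β=1, v≡2 (mod 41); (8|41)=+1, (2|41)=+1; sign (−1)^0·+1^1·+1^0 = +1.
(a,b)_2: α=0, β=-5; u≡5, v≡7 (mod 8); ε(u)ε(v)=0·1, αω(v)=0·0, βω(u)=-5·1; sum ≡ 1  ⇒  -1.
(a,b)_7: α=-2, u≡3; β=-1, v≡3 (mod 7); (3|7)=-1, (3|7)=-1; sign (−1)^0·-1^-1·-1^-2 = -1.
(a,b)_13: α=0, u≡7; β=1, v≡5 (mod 13); (7|13)=-1, (5|13)=-1; sign (−1)^0·-1^1·-1^0 = -1.
(a,b)_31: α=0, u≡13; β=1, v≡12 (mod 31); (13|31)=-1, (12|31)=-1; sign (−1)^0·-1^1·-1^0 = -1.
(a,b)_∞: sgn(-435)=−, sgn(100625070)=+, so +1.
(a,b)_29: α=1, u≡11; β=1, v≡25 (mod 29); (11|29)=-1, (25|29)=+1; sign (−1)^0·-1^1·+1^1 = -1.
(a,b)_3: α=-7, u≡2; β=-7, v≡1 (mod 3); (2|3)=-1, (1|3)=+1; sign (−1)^1·-1^-7·+1^-7 = +1.
(a,b)_5: α=7, u≡2; β=7, v≡4 (mod 5); (2|5)=-1, (4|5)=+1; sign (−1)^0·-1^7·+1^7 = -1.
(-435, 100625070 / ℚ) ramifies at {2, 5, 7, 13, 29, 31}: a division algebra.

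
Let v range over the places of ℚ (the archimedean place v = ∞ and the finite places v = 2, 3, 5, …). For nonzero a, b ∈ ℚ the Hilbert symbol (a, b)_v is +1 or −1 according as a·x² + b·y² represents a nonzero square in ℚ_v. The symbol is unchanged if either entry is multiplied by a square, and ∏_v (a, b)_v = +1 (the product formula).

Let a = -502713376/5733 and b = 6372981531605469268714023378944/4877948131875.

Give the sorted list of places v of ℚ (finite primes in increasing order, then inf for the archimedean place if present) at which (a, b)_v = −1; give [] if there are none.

(a, b) ≡ (-27898, 34034) mod (ℚ^×)²; places V = {2, 3, 5, 7, 11, 13, 17, 29, 37, ∞}.
(a,b)_13: α=-1, u≡9; β=-1, v≡2 (mod 13); (9|13)=+1, (2|13)=-1; sign (−1)^0·+1^-1·-1^-1 = -1.
(a,b)_29: α=1, u≡28; β=4, v≡18 (mod 29); (28|29)=+1, (18|29)=-1; sign (−1)^0·+1^4·-1^1 = -1.
(a,b)_17: α=0, u≡4; β=1, v≡2 (mod 17); (4|17)=+1, (2|17)=+1; sign (−1)^0·+1^1·+1^0 = +1.
(a,b)_5: α=0, u≡3; β=-4, v≡4 (mod 5); (3|5)=-1, (4|5)=+1; sign (−1)^0·-1^-4·+1^0 = +1.
(a,b)_2: α=5, β=13; u≡3, v≡1 (mod 8); ε(u)ε(v)=1·0, αω(v)=5·0, βω(u)=13·1; sum ≡ 1  ⇒  -1.
(a,b)_∞: sgn(-27898)=−, sgn(34034)=+, so +1.
(a,b)_11: α=4, u≡3; β=13, v≡5 (mod 11); (3|11)=+1, (5|11)=+1; sign (−1)^0·+1^13·+1^4 = +1.
(a,b)_7: α=-2, u≡2; β=-7, v≡4 (mod 7); (2|7)=+1, (4|7)=+1; sign (−1)^0·+1^-7·+1^-2 = +1.
(a,b)_3: α=-2, u≡2; β=-6, v≡2 (mod 3); (2|3)=-1, (2|3)=-1; sign (−1)^0·-1^-6·-1^-2 = +1.
(a,b)_37: α=1, u≡2; β=4, v≡13 (mod 37); (2|37)=-1, (13|37)=-1; sign (−1)^0·-1^4·-1^1 = -1.
|Ram(-27898, 34034)| = 4, even; anisotropic at {2, 13, 29, 37}.

[2, 13, 29, 37]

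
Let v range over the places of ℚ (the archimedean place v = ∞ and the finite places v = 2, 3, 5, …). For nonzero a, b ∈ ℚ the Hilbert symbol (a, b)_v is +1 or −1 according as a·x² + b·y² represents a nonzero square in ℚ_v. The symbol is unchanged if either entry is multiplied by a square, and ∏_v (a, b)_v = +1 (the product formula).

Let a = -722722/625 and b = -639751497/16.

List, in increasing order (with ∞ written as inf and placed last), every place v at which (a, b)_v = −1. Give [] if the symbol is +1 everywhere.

Mod squares: a ≡ -2002, b ≡ -33. Check v ∈ {∞, 2, 3, 5, 7, 11, 13, 17, 19, 37}.
v=2: v_2(a)=1, v_2(b)=-4; units ≡ 7, 7 (mod 8); ε·ε+αω+βω = 1·1+1·0+-4·0 ≡ 1  ⇒  (a,b)_2 = -1.
v=37: a=37^0·(≡28), b=37^2·(≡16) mod 37; (28|37)=+1, (16|37)=+1; (−1)^{0·2·18}·(+1)^2·(+1)^0 = +1.
v=7: a=7^1·(≡2), b=7^2·(≡1) mod 7; (2|7)=+1, (1|7)=+1; (−1)^{1·2·3}·(+1)^2·(+1)^1 = +1.
v=3: a=3^0·(≡2), b=3^1·(≡1) mod 3; (2|3)=-1, (1|3)=+1; (−1)^{0·1·1}·(-1)^1·(+1)^0 = -1.
v=19: a=19^2·(≡13), b=19^0·(≡9) mod 19; (13|19)=-1, (9|19)=+1; (−1)^{2·0·9}·(-1)^0·(+1)^2 = +1.
v=17: a=17^0·(≡13), b=17^2·(≡1) mod 17; (13|17)=+1, (1|17)=+1; (−1)^{0·2·8}·(+1)^2·(+1)^0 = +1.
v=11: a=11^1·(≡5), b=11^1·(≡10) mod 11; (5|11)=+1, (10|11)=-1; (−1)^{1·1·5}·(+1)^1·(-1)^1 = +1.
v=13: a=13^1·(≡7), b=13^0·(≡6) mod 13; (7|13)=-1, (6|13)=-1; (−1)^{1·0·6}·(-1)^0·(-1)^1 = -1.
v=5: a=5^-4·(≡3), b=5^0·(≡3) mod 5; (3|5)=-1, (3|5)=-1; (−1)^{-4·0·2}·(-1)^0·(-1)^-4 = +1.
v=∞: -2002 < 0 and -33 < 0  ⇒  (a,b)_∞ = -1.
Ram(-2002, -33) = {2, 3, 13, ∞}; no ℚ_2-point on the conic.

[2, 3, 13, inf]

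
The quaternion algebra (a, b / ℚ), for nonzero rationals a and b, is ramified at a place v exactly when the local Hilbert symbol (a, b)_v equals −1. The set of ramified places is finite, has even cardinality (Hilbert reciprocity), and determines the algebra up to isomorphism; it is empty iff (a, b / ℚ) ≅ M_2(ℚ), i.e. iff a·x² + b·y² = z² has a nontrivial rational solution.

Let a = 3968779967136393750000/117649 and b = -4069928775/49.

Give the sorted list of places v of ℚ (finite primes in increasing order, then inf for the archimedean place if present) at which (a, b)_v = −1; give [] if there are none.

[3, 37]

Mod squares: a ≡ 407, b ≡ -1345431. Check v ∈ {∞, 2, 3, 5, 7, 11, 17, 23, 31, 37}.
v=7: a=7^-6·(≡2), b=7^-2·(≡4) mod 7; (2|7)=+1, (4|7)=+1; (−1)^{-6·-2·3}·(+1)^-2·(+1)^-6 = +1.
v=5: a=5^8·(≡2), b=5^2·(≡1) mod 5; (2|5)=-1, (1|5)=+1; (−1)^{8·2·2}·(-1)^2·(+1)^8 = +1.
v=2: v_2(a)=4, v_2(b)=0; units ≡ 7, 1 (mod 8); ε·ε+αω+βω = 1·0+4·0+0·0 ≡ 0  ⇒  (a,b)_2 = +1.
v=3: a=3^4·(≡2), b=3^1·(≡2) mod 3; (2|3)=-1, (2|3)=-1; (−1)^{4·1·1}·(-1)^1·(-1)^4 = -1.
v=11: a=11^5·(≡5), b=11^2·(≡5) mod 11; (5|11)=+1, (5|11)=+1; (−1)^{5·2·5}·(+1)^2·(+1)^5 = +1.
v=17: a=17^0·(≡8), b=17^1·(≡13) mod 17; (8|17)=+1, (13|17)=+1; (−1)^{0·1·8}·(+1)^1·(+1)^0 = +1.
v=37: a=37^3·(≡9), b=37^1·(≡31) mod 37; (9|37)=+1, (31|37)=-1; (−1)^{3·1·18}·(+1)^1·(-1)^3 = -1.
v=∞: 407 > 0 and -1345431 < 0  ⇒  (a,b)_∞ = +1.
v=31: a=31^2·(≡8), b=31^1·(≡30) mod 31; (8|31)=+1, (30|31)=-1; (−1)^{2·1·15}·(+1)^1·(-1)^2 = +1.
v=23: a=23^0·(≡12), b=23^1·(≡14) mod 23; (12|23)=+1, (14|23)=-1; (−1)^{0·1·11}·(+1)^1·(-1)^0 = +1.
|Ram(407, -1345431)| = 2, even; anisotropic at {3, 37}.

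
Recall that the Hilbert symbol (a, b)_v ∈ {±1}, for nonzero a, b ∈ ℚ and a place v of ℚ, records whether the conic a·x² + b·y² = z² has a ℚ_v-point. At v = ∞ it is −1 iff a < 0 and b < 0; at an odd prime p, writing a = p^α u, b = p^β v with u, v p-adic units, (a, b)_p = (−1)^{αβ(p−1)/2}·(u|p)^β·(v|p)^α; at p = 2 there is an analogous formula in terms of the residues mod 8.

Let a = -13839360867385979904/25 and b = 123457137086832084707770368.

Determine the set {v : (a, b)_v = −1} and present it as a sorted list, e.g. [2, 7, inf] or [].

(a, b) ≡ (-341, 445137) mod (ℚ^×)²; places V = {2, 3, 5, 7, 11, 31, 41, 47, ∞}.
(a,b)_31: α=1, u≡28; β=2, v≡14 (mod 31); (28|31)=+1, (14|31)=+1; sign (−1)^0·+1^2·+1^1 = +1.
(a,b)_∞: sgn(-341)=−, sgn(445137)=+, so +1.
(a,b)_2: α=10, β=16; u≡3, v≡1 (mod 8); ε(u)ε(v)=1·0, αω(v)=10·0, βω(u)=16·1; sum ≡ 0  ⇒  +1.
(a,b)_5: α=-2, u≡1; β=0, v≡3 (mod 5); (1|5)=+1, (3|5)=-1; sign (−1)^0·+1^0·-1^-2 = +1.
(a,b)_41: α=2, u≡28; β=3, v≡25 (mod 41); (28|41)=-1, (25|41)=+1; sign (−1)^0·-1^3·+1^2 = -1.
(a,b)_7: α=0, u≡2; β=1, v≡5 (mod 7); (2|7)=+1, (5|7)=-1; sign (−1)^0·+1^1·-1^0 = +1.
(a,b)_47: α=2, u≡15; β=3, v≡1 (mod 47); (15|47)=-1, (1|47)=+1; sign (−1)^0·-1^3·+1^2 = -1.
(a,b)_3: α=6, u≡1; β=5, v≡2 (mod 3); (1|3)=+1, (2|3)=-1; sign (−1)^0·+1^5·-1^6 = +1.
(a,b)_11: α=5, u≡8; β=5, v≡3 (mod 11); (8|11)=-1, (3|11)=+1; sign (−1)^1·-1^5·+1^5 = +1.
Ram(-341, 445137) = {41, 47}; no ℚ_41-point on the conic.

[41, 47]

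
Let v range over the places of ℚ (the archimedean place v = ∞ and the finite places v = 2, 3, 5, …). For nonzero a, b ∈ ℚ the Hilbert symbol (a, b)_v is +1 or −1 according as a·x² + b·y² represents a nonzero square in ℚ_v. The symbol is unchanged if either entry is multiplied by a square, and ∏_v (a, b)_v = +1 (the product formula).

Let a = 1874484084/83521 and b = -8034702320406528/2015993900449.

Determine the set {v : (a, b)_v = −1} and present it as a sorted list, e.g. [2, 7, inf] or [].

[23, 37]

Mod squares: a ≡ 2829, b ≡ -104673. Check v ∈ {∞, 2, 3, 11, 13, 17, 23, 37, 41}.
v=37: a=37^2·(≡32), b=37^3·(≡29) mod 37; (32|37)=-1, (29|37)=-1; (−1)^{2·3·18}·(-1)^3·(-1)^2 = -1.
v=3: a=3^1·(≡1), b=3^5·(≡2) mod 3; (1|3)=+1, (2|3)=-1; (−1)^{1·5·1}·(+1)^5·(-1)^1 = +1.
v=23: a=23^1·(≡12), b=23^1·(≡3) mod 23; (12|23)=+1, (3|23)=+1; (−1)^{1·1·11}·(+1)^1·(+1)^1 = -1.
v=13: a=13^0·(≡2), b=13^2·(≡4) mod 13; (2|13)=-1, (4|13)=+1; (−1)^{0·2·6}·(-1)^2·(+1)^0 = +1.
v=2: v_2(a)=2, v_2(b)=12; units ≡ 5, 7 (mod 8); ε·ε+αω+βω = 0·1+2·0+12·1 ≡ 0  ⇒  (a,b)_2 = +1.
v=11: a=11^2·(≡2), b=11^0·(≡3) mod 11; (2|11)=-1, (3|11)=+1; (−1)^{2·0·5}·(-1)^0·(+1)^2 = +1.
v=17: a=17^-4·(≡11), b=17^-10·(≡8) mod 17; (11|17)=-1, (8|17)=+1; (−1)^{-4·-10·8}·(-1)^-10·(+1)^-4 = +1.
v=41: a=41^1·(≡6), b=41^1·(≡13) mod 41; (6|41)=-1, (13|41)=-1; (−1)^{1·1·20}·(-1)^1·(-1)^1 = +1.
v=∞: 2829 > 0 and -104673 < 0  ⇒  (a,b)_∞ = +1.
(2829, -104673 / ℚ) ramifies at {23, 37}: a division algebra.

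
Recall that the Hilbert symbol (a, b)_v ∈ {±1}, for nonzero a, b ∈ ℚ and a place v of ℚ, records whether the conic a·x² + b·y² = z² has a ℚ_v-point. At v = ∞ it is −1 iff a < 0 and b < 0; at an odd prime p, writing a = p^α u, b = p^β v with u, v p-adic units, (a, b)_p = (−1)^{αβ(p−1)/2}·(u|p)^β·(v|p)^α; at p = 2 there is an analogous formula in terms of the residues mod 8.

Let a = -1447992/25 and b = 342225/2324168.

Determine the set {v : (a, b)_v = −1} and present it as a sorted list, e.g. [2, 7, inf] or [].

[]

Mod squares: a ≡ -238, b ≡ 2. Check v ∈ {∞, 2, 3, 5, 7, 11, 13, 17}.
v=7: a=7^1·(≡2), b=7^-4·(≡1) mod 7; (2|7)=+1, (1|7)=+1; (−1)^{1·-4·3}·(+1)^-4·(+1)^1 = +1.
v=5: a=5^-2·(≡3), b=5^2·(≡3) mod 5; (3|5)=-1, (3|5)=-1; (−1)^{-2·2·2}·(-1)^2·(-1)^-2 = +1.
v=11: a=11^0·(≡5), b=11^-2·(≡2) mod 11; (5|11)=+1, (2|11)=-1; (−1)^{0·-2·5}·(+1)^-2·(-1)^0 = +1.
v=∞: -238 < 0 and 2 > 0  ⇒  (a,b)_∞ = +1.
v=3: a=3^2·(≡2), b=3^4·(≡2) mod 3; (2|3)=-1, (2|3)=-1; (−1)^{2·4·1}·(-1)^4·(-1)^2 = +1.
v=17: a=17^1·(≡12), b=17^0·(≡9) mod 17; (12|17)=-1, (9|17)=+1; (−1)^{1·0·8}·(-1)^0·(+1)^1 = +1.
v=2: v_2(a)=3, v_2(b)=-3; units ≡ 1, 1 (mod 8); ε·ε+αω+βω = 0·0+3·0+-3·0 ≡ 0  ⇒  (a,b)_2 = +1.
v=13: a=13^2·(≡1), b=13^2·(≡5) mod 13; (1|13)=+1, (5|13)=-1; (−1)^{2·2·6}·(+1)^2·(-1)^2 = +1.
Every local symbol is +1, so the conic -238·x² + 2·y² = z² has ℚ_v-points for all v and hence a ℚ-point; (a, b / ℚ) ≅ M_2(ℚ).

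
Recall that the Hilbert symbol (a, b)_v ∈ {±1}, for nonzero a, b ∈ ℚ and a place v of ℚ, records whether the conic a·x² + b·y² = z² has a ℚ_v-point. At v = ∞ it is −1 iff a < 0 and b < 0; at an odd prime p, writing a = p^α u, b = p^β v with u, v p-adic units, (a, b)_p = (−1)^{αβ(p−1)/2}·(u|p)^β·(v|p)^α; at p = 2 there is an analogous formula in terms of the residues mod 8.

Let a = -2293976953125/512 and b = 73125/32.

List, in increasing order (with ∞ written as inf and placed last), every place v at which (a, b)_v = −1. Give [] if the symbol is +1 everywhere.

[3, 13]

Mod squares: a ≡ -858, b ≡ 26. Check v ∈ {∞, 2, 3, 5, 11, 13}.
v=5: a=5^8·(≡2), b=5^4·(≡1) mod 5; (2|5)=-1, (1|5)=+1; (−1)^{8·4·2}·(-1)^4·(+1)^8 = +1.
v=11: a=11^1·(≡2), b=11^0·(≡3) mod 11; (2|11)=-1, (3|11)=+1; (−1)^{1·0·5}·(-1)^0·(+1)^1 = +1.
v=3: a=3^5·(≡2), b=3^2·(≡2) mod 3; (2|3)=-1, (2|3)=-1; (−1)^{5·2·1}·(-1)^2·(-1)^5 = -1.
v=∞: -858 < 0 and 26 > 0  ⇒  (a,b)_∞ = +1.
v=2: v_2(a)=-9, v_2(b)=-5; units ≡ 3, 5 (mod 8); ε·ε+αω+βω = 1·0+-9·1+-5·1 ≡ 0  ⇒  (a,b)_2 = +1.
v=13: a=13^3·(≡1), b=13^1·(≡8) mod 13; (1|13)=+1, (8|13)=-1; (−1)^{3·1·6}·(+1)^1·(-1)^3 = -1.
|Ram(-858, 26)| = 2, even; anisotropic at {3, 13}.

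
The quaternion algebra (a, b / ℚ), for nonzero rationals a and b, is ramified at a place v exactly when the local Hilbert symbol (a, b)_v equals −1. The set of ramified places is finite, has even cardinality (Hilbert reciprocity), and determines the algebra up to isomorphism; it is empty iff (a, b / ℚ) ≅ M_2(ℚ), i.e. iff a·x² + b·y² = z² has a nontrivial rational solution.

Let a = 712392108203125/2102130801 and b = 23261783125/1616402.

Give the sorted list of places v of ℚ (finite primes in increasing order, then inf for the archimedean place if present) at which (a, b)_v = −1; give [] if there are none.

[2, 7]

Mod squares: a ≡ 133, b ≡ 266. Check v ∈ {∞, 2, 3, 5, 7, 17, 19, 23, 29, 31}.
v=∞: 133 > 0 and 266 > 0  ⇒  (a,b)_∞ = +1.
v=7: a=7^3·(≡5), b=7^1·(≡5) mod 7; (5|7)=-1, (5|7)=-1; (−1)^{3·1·3}·(-1)^1·(-1)^3 = -1.
v=29: a=29^-2·(≡10), b=29^-2·(≡13) mod 29; (10|29)=-1, (13|29)=+1; (−1)^{-2·-2·14}·(-1)^-2·(+1)^-2 = +1.
v=5: a=5^8·(≡2), b=5^4·(≡4) mod 5; (2|5)=-1, (4|5)=+1; (−1)^{8·4·2}·(-1)^4·(+1)^8 = +1.
v=17: a=17^-2·(≡5), b=17^0·(≡6) mod 17; (5|17)=-1, (6|17)=-1; (−1)^{-2·0·8}·(-1)^0·(-1)^-2 = +1.
v=2: v_2(a)=0, v_2(b)=-1; units ≡ 5, 5 (mod 8); ε·ε+αω+βω = 0·0+0·1+-1·1 ≡ 1  ⇒  (a,b)_2 = -1.
v=19: a=19^1·(≡9), b=19^1·(≡3) mod 19; (9|19)=+1, (3|19)=-1; (−1)^{1·1·9}·(+1)^1·(-1)^1 = +1.
v=31: a=31^-2·(≡14), b=31^-2·(≡7) mod 31; (14|31)=+1, (7|31)=+1; (−1)^{-2·-2·15}·(+1)^-2·(+1)^-2 = +1.
v=23: a=23^4·(≡16), b=23^4·(≡9) mod 23; (16|23)=+1, (9|23)=+1; (−1)^{4·4·11}·(+1)^4·(+1)^4 = +1.
v=3: a=3^-2·(≡1), b=3^0·(≡2) mod 3; (1|3)=+1, (2|3)=-1; (−1)^{-2·0·1}·(+1)^0·(-1)^-2 = +1.
(133, 266 / ℚ) ramifies at {2, 7}: a division algebra.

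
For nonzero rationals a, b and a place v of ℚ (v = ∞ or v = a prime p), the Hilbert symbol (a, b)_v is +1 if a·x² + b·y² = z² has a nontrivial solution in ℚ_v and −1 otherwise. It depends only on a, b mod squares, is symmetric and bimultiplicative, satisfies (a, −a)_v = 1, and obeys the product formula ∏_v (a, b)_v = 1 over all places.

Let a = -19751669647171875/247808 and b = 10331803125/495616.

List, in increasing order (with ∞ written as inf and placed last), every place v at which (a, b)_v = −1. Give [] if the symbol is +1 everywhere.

[2, 5]

(a, b) ≡ (-102, 85) mod (ℚ^×)²; places V = {2, 3, 5, 7, 11, 17, ∞}.
(a,b)_∞: sgn(-102)=−, sgn(85)=+, so +1.
(a,b)_2: α=-11, β=-12; u≡5, v≡5 (mod 8); ε(u)ε(v)=0·0, αω(v)=-11·1, βω(u)=-12·1; sum ≡ 1  ⇒  -1.
(a,b)_5: α=6, u≡2; β=5, v≡2 (mod 5); (2|5)=-1, (2|5)=-1; sign (−1)^0·-1^5·-1^6 = -1.
(a,b)_7: α=6, u≡3; β=4, v≡4 (mod 7); (3|7)=-1, (4|7)=+1; sign (−1)^0·-1^4·+1^6 = +1.
(a,b)_11: α=-2, u≡8; β=-2, v≡7 (mod 11); (8|11)=-1, (7|11)=-1; sign (−1)^0·-1^-2·-1^-2 = +1.
(a,b)_3: α=7, u≡2; β=4, v≡1 (mod 3); (2|3)=-1, (1|3)=+1; sign (−1)^0·-1^4·+1^7 = +1.
(a,b)_17: α=3, u≡11; β=1, v≡10 (mod 17); (11|17)=-1, (10|17)=-1; sign (−1)^0·-1^1·-1^3 = +1.
(-102, 85 / ℚ) ramifies at {2, 5}: a division algebra.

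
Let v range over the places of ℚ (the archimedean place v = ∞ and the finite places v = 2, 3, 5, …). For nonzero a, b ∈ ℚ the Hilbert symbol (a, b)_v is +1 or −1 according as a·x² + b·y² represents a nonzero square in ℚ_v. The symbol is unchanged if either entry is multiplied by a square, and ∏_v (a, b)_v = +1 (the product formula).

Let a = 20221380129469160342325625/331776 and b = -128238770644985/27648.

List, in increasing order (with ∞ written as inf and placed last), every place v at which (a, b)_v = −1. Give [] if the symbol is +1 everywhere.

Mod squares: a ≡ 1729, b ≡ -536257995. Check v ∈ {∞, 2, 3, 5, 7, 11, 13, 19, 23, 29, 31}.
v=19: a=19^3·(≡13), b=19^1·(≡18) mod 19; (13|19)=-1, (18|19)=-1; (−1)^{3·1·9}·(-1)^1·(-1)^3 = -1.
v=5: a=5^4·(≡1), b=5^1·(≡1) mod 5; (1|5)=+1, (1|5)=+1; (−1)^{4·1·2}·(+1)^1·(+1)^4 = +1.
v=11: a=11^4·(≡2), b=11^4·(≡8) mod 11; (2|11)=-1, (8|11)=-1; (−1)^{4·4·5}·(-1)^4·(-1)^4 = +1.
v=3: a=3^-4·(≡1), b=3^-3·(≡1) mod 3; (1|3)=+1, (1|3)=+1; (−1)^{-4·-3·1}·(+1)^-3·(+1)^-4 = +1.
v=31: a=31^2·(≡15), b=31^1·(≡12) mod 31; (15|31)=-1, (12|31)=-1; (−1)^{2·1·15}·(-1)^1·(-1)^2 = -1.
v=29: a=29^2·(≡12), b=29^1·(≡15) mod 29; (12|29)=-1, (15|29)=-1; (−1)^{2·1·14}·(-1)^1·(-1)^2 = -1.
v=2: v_2(a)=-12, v_2(b)=-10; units ≡ 1, 5 (mod 8); ε·ε+αω+βω = 0·0+-12·1+-10·0 ≡ 0  ⇒  (a,b)_2 = +1.
v=7: a=7^3·(≡2), b=7^3·(≡1) mod 7; (2|7)=+1, (1|7)=+1; (−1)^{3·3·3}·(+1)^3·(+1)^3 = -1.
v=13: a=13^3·(≡10), b=13^1·(≡10) mod 13; (10|13)=+1, (10|13)=+1; (−1)^{3·1·6}·(+1)^1·(+1)^3 = +1.
v=∞: 1729 > 0 and -536257995 < 0  ⇒  (a,b)_∞ = +1.
v=23: a=23^2·(≡18), b=23^1·(≡2) mod 23; (18|23)=+1, (2|23)=+1; (−1)^{2·1·11}·(+1)^1·(+1)^2 = +1.
|Ram(1729, -536257995)| = 4, even; anisotropic at {7, 19, 29, 31}.

[7, 19, 29, 31]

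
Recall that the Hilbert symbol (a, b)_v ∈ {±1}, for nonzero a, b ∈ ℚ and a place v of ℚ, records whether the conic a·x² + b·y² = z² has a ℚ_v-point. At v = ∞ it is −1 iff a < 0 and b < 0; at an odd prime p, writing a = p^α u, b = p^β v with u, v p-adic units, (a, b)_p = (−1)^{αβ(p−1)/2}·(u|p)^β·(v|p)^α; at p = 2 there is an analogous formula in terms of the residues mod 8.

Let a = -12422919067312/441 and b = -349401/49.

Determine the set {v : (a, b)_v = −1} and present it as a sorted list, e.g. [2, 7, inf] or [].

[3, inf]

(a, b) ≡ (-13243, -1209) mod (ℚ^×)²; places V = {2, 3, 7, 13, 17, 19, 31, 41, ∞}.
(a,b)_13: α=2, u≡3; β=1, v≡2 (mod 13); (3|13)=+1, (2|13)=-1; sign (−1)^0·+1^1·-1^2 = +1.
(a,b)_7: α=-2, u≡1; β=-2, v≡4 (mod 7); (1|7)=+1, (4|7)=+1; sign (−1)^0·+1^-2·+1^-2 = +1.
(a,b)_∞: sgn(-13243)=−, sgn(-1209)=−, so -1.
(a,b)_17: α=1, u≡11; β=2, v≡1 (mod 17); (11|17)=-1, (1|17)=+1; sign (−1)^0·-1^2·+1^1 = +1.
(a,b)_2: α=4, β=0; u≡5, v≡7 (mod 8); ε(u)ε(v)=0·1, αω(v)=4·0, βω(u)=0·1; sum ≡ 0  ⇒  +1.
(a,b)_3: α=-2, u≡2; β=1, v≡2 (mod 3); (2|3)=-1, (2|3)=-1; sign (−1)^0·-1^1·-1^-2 = -1.
(a,b)_19: α=3, u≡4; β=0, v≡6 (mod 19); (4|19)=+1, (6|19)=+1; sign (−1)^0·+1^0·+1^3 = +1.
(a,b)_31: α=2, u≡4; β=1, v≡30 (mod 31); (4|31)=+1, (30|31)=-1; sign (−1)^0·+1^1·-1^2 = +1.
(a,b)_41: α=1, u≡20; β=0, v≡36 (mod 41); (20|41)=+1, (36|41)=+1; sign (−1)^0·+1^0·+1^1 = +1.
|Ram(-13243, -1209)| = 2, even; anisotropic at {3, ∞}.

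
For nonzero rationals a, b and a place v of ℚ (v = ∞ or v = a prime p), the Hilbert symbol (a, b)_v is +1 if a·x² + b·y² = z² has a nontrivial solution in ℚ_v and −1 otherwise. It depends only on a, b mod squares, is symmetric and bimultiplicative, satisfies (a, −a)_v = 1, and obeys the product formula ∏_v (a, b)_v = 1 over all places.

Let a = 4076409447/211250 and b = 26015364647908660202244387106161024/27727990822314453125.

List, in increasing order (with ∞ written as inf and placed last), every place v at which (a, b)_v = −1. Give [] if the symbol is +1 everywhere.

(a, b) ≡ (10846, 1870) mod (ℚ^×)²; places V = {2, 3, 5, 7, 11, 13, 17, 19, 29, 53, ∞}.
(a,b)_5: α=-4, u≡4; β=-11, v≡4 (mod 5); (4|5)=+1, (4|5)=+1; sign (−1)^0·+1^-11·+1^-4 = +1.
(a,b)_17: α=5, u≡4; β=15, v≡15 (mod 17); (4|17)=+1, (15|17)=+1; sign (−1)^0·+1^15·+1^5 = +1.
(a,b)_∞: sgn(10846)=+, sgn(1870)=+, so +1.
(a,b)_7: α=0, u≡3; β=-6, v≡4 (mod 7); (3|7)=-1, (4|7)=+1; sign (−1)^0·-1^-6·+1^0 = +1.
(a,b)_29: α=1, u≡27; β=4, v≡11 (mod 29); (27|29)=-1, (11|29)=-1; sign (−1)^0·-1^4·-1^1 = -1.
(a,b)_3: α=2, u≡1; β=2, v≡1 (mod 3); (1|3)=+1, (1|3)=+1; sign (−1)^0·+1^2·+1^2 = +1.
(a,b)_13: α=-2, u≡3; β=-6, v≡5 (mod 13); (3|13)=+1, (5|13)=-1; sign (−1)^0·+1^-6·-1^-2 = +1.
(a,b)_19: α=0, u≡11; β=2, v≡14 (mod 19); (11|19)=+1, (14|19)=-1; sign (−1)^0·+1^2·-1^0 = +1.
(a,b)_11: α=1, u≡6; β=1, v≡4 (mod 11); (6|11)=-1, (4|11)=+1; sign (−1)^1·-1^1·+1^1 = +1.
(a,b)_53: α=0, u≡8; β=2, v≡43 (mod 53); (8|53)=-1, (43|53)=+1; sign (−1)^0·-1^2·+1^0 = +1.
(a,b)_2: α=-1, β=7; u≡7, v≡7 (mod 8); ε(u)ε(v)=1·1, αω(v)=-1·0, βω(u)=7·0; sum ≡ 1  ⇒  -1.
|Ram(10846, 1870)| = 2, even; anisotropic at {2, 29}.

[2, 29]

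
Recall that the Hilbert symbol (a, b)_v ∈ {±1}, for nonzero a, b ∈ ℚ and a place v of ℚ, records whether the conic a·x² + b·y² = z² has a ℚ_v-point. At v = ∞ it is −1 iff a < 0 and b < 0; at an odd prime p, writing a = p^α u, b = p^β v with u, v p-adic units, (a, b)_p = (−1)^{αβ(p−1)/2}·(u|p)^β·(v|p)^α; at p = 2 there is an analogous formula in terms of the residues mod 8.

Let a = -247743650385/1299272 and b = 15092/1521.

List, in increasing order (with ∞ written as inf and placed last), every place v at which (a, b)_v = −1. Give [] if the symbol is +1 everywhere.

[2, 3, 5, 7]

(a, b) ≡ (-3570, 77) mod (ℚ^×)²; places V = {2, 3, 5, 7, 11, 13, 17, 31, ∞}.
(a,b)_11: α=2, u≡1; β=1, v≡10 (mod 11); (1|11)=+1, (10|11)=-1; sign (−1)^0·+1^1·-1^2 = +1.
(a,b)_3: α=5, u≡1; β=-2, v≡2 (mod 3); (1|3)=+1, (2|3)=-1; sign (−1)^0·+1^-2·-1^5 = -1.
(a,b)_31: α=-2, u≡17; β=0, v≡13 (mod 31); (17|31)=-1, (13|31)=-1; sign (−1)^0·-1^0·-1^-2 = +1.
(a,b)_∞: sgn(-3570)=−, sgn(77)=+, so +1.
(a,b)_13: α=-2, u≡11; β=-2, v≡10 (mod 13); (11|13)=-1, (10|13)=+1; sign (−1)^0·-1^-2·+1^-2 = +1.
(a,b)_5: α=1, u≡4; β=0, v≡2 (mod 5); (4|5)=+1, (2|5)=-1; sign (−1)^0·+1^0·-1^1 = -1.
(a,b)_17: α=3, u≡12; β=0, v≡8 (mod 17); (12|17)=-1, (8|17)=+1; sign (−1)^0·-1^0·+1^3 = +1.
(a,b)_7: α=3, u≡4; β=3, v≡1 (mod 7); (4|7)=+1, (1|7)=+1; sign (−1)^1·+1^3·+1^3 = -1.
(a,b)_2: α=-3, β=2; u≡7, v≡5 (mod 8); ε(u)ε(v)=1·0, αω(v)=-3·1, βω(u)=2·0; sum ≡ 1  ⇒  -1.
Ram(-3570, 77) = {2, 3, 5, 7}; no ℚ_2-point on the conic.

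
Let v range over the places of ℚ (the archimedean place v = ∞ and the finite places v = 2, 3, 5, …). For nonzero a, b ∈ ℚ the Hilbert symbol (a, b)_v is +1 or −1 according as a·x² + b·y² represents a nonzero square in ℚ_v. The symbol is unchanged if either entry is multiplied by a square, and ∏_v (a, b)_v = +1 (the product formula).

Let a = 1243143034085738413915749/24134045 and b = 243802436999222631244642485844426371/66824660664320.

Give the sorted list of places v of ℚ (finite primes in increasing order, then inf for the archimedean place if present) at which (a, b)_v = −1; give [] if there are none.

Mod squares: a ≡ 705, b ≡ 150967055. Check v ∈ {∞, 2, 3, 5, 7, 11, 13, 17, 23, 29, 31, 47, 53}.
v=5: a=5^-1·(≡1), b=5^-1·(≡4) mod 5; (1|5)=+1, (4|5)=+1; (−1)^{-1·-1·2}·(+1)^-1·(+1)^-1 = +1.
v=23: a=23^0·(≡11), b=23^1·(≡22) mod 23; (11|23)=-1, (22|23)=-1; (−1)^{0·1·11}·(-1)^1·(-1)^0 = -1.
v=17: a=17^2·(≡4), b=17^3·(≡6) mod 17; (4|17)=+1, (6|17)=-1; (−1)^{2·3·8}·(+1)^3·(-1)^2 = +1.
v=3: a=3^9·(≡1), b=3^10·(≡2) mod 3; (1|3)=+1, (2|3)=-1; (−1)^{9·10·1}·(+1)^10·(-1)^9 = -1.
v=∞: 705 > 0 and 150967055 > 0  ⇒  (a,b)_∞ = +1.
v=29: a=29^0·(≡13), b=29^2·(≡21) mod 29; (13|29)=+1, (21|29)=-1; (−1)^{0·2·14}·(+1)^2·(-1)^0 = +1.
v=47: a=47^1·(≡35), b=47^1·(≡38) mod 47; (35|47)=-1, (38|47)=-1; (−1)^{1·1·23}·(-1)^1·(-1)^1 = -1.
v=13: a=13^-6·(≡4), b=13^-8·(≡7) mod 13; (4|13)=+1, (7|13)=-1; (−1)^{-6·-8·6}·(+1)^-8·(-1)^-6 = +1.
v=31: a=31^2·(≡23), b=31^3·(≡6) mod 31; (23|31)=-1, (6|31)=-1; (−1)^{2·3·15}·(-1)^3·(-1)^2 = -1.
v=7: a=7^6·(≡3), b=7^6·(≡2) mod 7; (3|7)=-1, (2|7)=+1; (−1)^{6·6·3}·(-1)^6·(+1)^6 = +1.
v=2: v_2(a)=0, v_2(b)=-14; units ≡ 1, 7 (mod 8); ε·ε+αω+βω = 0·1+0·0+-14·0 ≡ 0  ⇒  (a,b)_2 = +1.
v=11: a=11^4·(≡5), b=11^6·(≡2) mod 11; (5|11)=+1, (2|11)=-1; (−1)^{4·6·5}·(+1)^6·(-1)^4 = +1.
v=53: a=53^2·(≡47), b=53^3·(≡45) mod 53; (47|53)=+1, (45|53)=-1; (−1)^{2·3·26}·(+1)^3·(-1)^2 = +1.
(705, 150967055 / ℚ) ramifies at {3, 23, 31, 47}: a division algebra.

[3, 23, 31, 47]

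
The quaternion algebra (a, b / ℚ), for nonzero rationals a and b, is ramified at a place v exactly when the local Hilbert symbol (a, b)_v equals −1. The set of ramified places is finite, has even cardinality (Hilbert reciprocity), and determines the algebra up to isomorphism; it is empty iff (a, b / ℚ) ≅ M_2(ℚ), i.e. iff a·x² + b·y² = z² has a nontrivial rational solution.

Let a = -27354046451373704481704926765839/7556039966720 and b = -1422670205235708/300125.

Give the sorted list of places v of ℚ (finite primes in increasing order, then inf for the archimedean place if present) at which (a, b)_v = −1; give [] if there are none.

[5, 11, 17, inf]

Mod squares: a ≡ -12155, b ≡ -1235. Check v ∈ {∞, 2, 3, 5, 7, 11, 13, 17, 19, 23, 31}.
v=7: a=7^-8·(≡4), b=7^-4·(≡2) mod 7; (4|7)=+1, (2|7)=+1; (−1)^{-8·-4·3}·(+1)^-4·(+1)^-8 = +1.
v=11: a=11^5·(≡10), b=11^2·(≡8) mod 11; (10|11)=-1, (8|11)=-1; (−1)^{5·2·5}·(-1)^2·(-1)^5 = -1.
v=23: a=23^4·(≡18), b=23^2·(≡17) mod 23; (18|23)=+1, (17|23)=-1; (−1)^{4·2·11}·(+1)^2·(-1)^4 = +1.
v=17: a=17^7·(≡13), b=17^2·(≡12) mod 17; (13|17)=+1, (12|17)=-1; (−1)^{7·2·8}·(+1)^2·(-1)^7 = -1.
v=5: a=5^-1·(≡4), b=5^-3·(≡2) mod 5; (4|5)=+1, (2|5)=-1; (−1)^{-1·-3·2}·(+1)^-3·(-1)^-1 = -1.
v=13: a=13^3·(≡3), b=13^1·(≡4) mod 13; (3|13)=+1, (4|13)=+1; (−1)^{3·1·6}·(+1)^1·(+1)^3 = +1.
v=3: a=3^6·(≡1), b=3^4·(≡1) mod 3; (1|3)=+1, (1|3)=+1; (−1)^{6·4·1}·(+1)^4·(+1)^6 = +1.
v=19: a=19^0·(≡4), b=19^1·(≡4) mod 19; (4|19)=+1, (4|19)=+1; (−1)^{0·1·9}·(+1)^1·(+1)^0 = +1.
v=31: a=31^4·(≡25), b=31^2·(≡2) mod 31; (25|31)=+1, (2|31)=+1; (−1)^{4·2·15}·(+1)^2·(+1)^4 = +1.
v=∞: -12155 < 0 and -1235 < 0  ⇒  (a,b)_∞ = -1.
v=2: v_2(a)=-18, v_2(b)=2; units ≡ 5, 5 (mod 8); ε·ε+αω+βω = 0·0+-18·1+2·1 ≡ 0  ⇒  (a,b)_2 = +1.
(-12155, -1235 / ℚ) ramifies at {5, 11, 17, ∞}: a division algebra.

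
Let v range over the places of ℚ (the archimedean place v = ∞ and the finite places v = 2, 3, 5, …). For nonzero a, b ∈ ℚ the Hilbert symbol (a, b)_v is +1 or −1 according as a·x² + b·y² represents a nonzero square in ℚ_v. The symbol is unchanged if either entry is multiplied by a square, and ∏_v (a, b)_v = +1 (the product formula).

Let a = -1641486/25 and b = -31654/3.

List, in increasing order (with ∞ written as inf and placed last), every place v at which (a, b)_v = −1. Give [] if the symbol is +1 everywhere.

[3, 17, 19, inf]

Mod squares: a ≡ -13566, b ≡ -1938. Check v ∈ {∞, 2, 3, 5, 7, 11, 17, 19}.
v=5: a=5^-2·(≡4), b=5^0·(≡2) mod 5; (4|5)=+1, (2|5)=-1; (−1)^{-2·0·2}·(+1)^0·(-1)^-2 = +1.
v=∞: -13566 < 0 and -1938 < 0  ⇒  (a,b)_∞ = -1.
v=3: a=3^1·(≡2), b=3^-1·(≡2) mod 3; (2|3)=-1, (2|3)=-1; (−1)^{1·-1·1}·(-1)^-1·(-1)^1 = -1.
v=19: a=19^1·(≡3), b=19^1·(≡2) mod 19; (3|19)=-1, (2|19)=-1; (−1)^{1·1·9}·(-1)^1·(-1)^1 = -1.
v=11: a=11^2·(≡10), b=11^0·(≡5) mod 11; (10|11)=-1, (5|11)=+1; (−1)^{2·0·5}·(-1)^0·(+1)^2 = +1.
v=2: v_2(a)=1, v_2(b)=1; units ≡ 1, 7 (mod 8); ε·ε+αω+βω = 0·1+1·0+1·0 ≡ 0  ⇒  (a,b)_2 = +1.
v=7: a=7^1·(≡4), b=7^2·(≡4) mod 7; (4|7)=+1, (4|7)=+1; (−1)^{1·2·3}·(+1)^2·(+1)^1 = +1.
v=17: a=17^1·(≡13), b=17^1·(≡14) mod 17; (13|17)=+1, (14|17)=-1; (−1)^{1·1·8}·(+1)^1·(-1)^1 = -1.
(-13566, -1938 / ℚ) ramifies at {3, 17, 19, ∞}: a division algebra.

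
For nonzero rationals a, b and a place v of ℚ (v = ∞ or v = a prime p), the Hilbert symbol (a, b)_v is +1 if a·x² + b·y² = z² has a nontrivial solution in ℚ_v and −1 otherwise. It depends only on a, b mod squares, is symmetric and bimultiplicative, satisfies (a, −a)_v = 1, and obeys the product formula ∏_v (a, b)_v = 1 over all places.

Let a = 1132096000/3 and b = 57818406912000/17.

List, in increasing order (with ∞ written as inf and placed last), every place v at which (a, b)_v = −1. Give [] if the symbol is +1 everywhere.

[3, 5]

(a, b) ≡ (30, 33915) mod (ℚ^×)²; places V = {2, 3, 5, 7, 17, 19, ∞}.
(a,b)_∞: sgn(30)=+, sgn(33915)=+, so +1.
(a,b)_7: α=2, u≡1; β=3, v≡2 (mod 7); (1|7)=+1, (2|7)=+1; sign (−1)^0·+1^3·+1^2 = +1.
(a,b)_5: α=3, u≡1; β=3, v≡3 (mod 5); (1|5)=+1, (3|5)=-1; sign (−1)^0·+1^3·-1^3 = -1.
(a,b)_19: α=2, u≡4; β=3, v≡3 (mod 19); (4|19)=+1, (3|19)=-1; sign (−1)^0·+1^3·-1^2 = +1.
(a,b)_3: α=-1, u≡1; β=1, v≡1 (mod 3); (1|3)=+1, (1|3)=+1; sign (−1)^1·+1^1·+1^-1 = -1.
(a,b)_2: α=9, β=16; u≡7, v≡3 (mod 8); ε(u)ε(v)=1·1, αω(v)=9·1, βω(u)=16·0; sum ≡ 0  ⇒  +1.
(a,b)_17: α=0, u≡2; β=-1, v≡7 (mod 17); (2|17)=+1, (7|17)=-1; sign (−1)^0·+1^-1·-1^0 = +1.
(30, 33915 / ℚ) ramifies at {3, 5}: a division algebra.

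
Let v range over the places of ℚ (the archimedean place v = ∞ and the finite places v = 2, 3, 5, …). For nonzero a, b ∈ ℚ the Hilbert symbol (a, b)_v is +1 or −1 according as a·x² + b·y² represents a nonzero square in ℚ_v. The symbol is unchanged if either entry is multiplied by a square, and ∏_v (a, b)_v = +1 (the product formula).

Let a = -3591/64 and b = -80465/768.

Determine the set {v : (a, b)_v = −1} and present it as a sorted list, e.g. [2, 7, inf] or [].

(a, b) ≡ (-399, -1995) mod (ℚ^×)²; places V = {2, 3, 5, 7, 11, 19, ∞}.
(a,b)_∞: sgn(-399)=−, sgn(-1995)=−, so -1.
(a,b)_19: α=1, u≡11; β=1, v≡5 (mod 19); (11|19)=+1, (5|19)=+1; sign (−1)^1·+1^1·+1^1 = -1.
(a,b)_2: α=-6, β=-8; u≡1, v≡5 (mod 8); ε(u)ε(v)=0·0, αω(v)=-6·1, βω(u)=-8·0; sum ≡ 0  ⇒  +1.
(a,b)_11: α=0, u≡8; β=2, v≡8 (mod 11); (8|11)=-1, (8|11)=-1; sign (−1)^0·-1^2·-1^0 = +1.
(a,b)_5: α=0, u≡1; β=1, v≡4 (mod 5); (1|5)=+1, (4|5)=+1; sign (−1)^0·+1^1·+1^0 = +1.
(a,b)_3: α=3, u≡2; β=-1, v≡1 (mod 3); (2|3)=-1, (1|3)=+1; sign (−1)^1·-1^-1·+1^3 = +1.
(a,b)_7: α=1, u≡5; β=1, v≡4 (mod 7); (5|7)=-1, (4|7)=+1; sign (−1)^1·-1^1·+1^1 = +1.
|Ram(-399, -1995)| = 2, even; anisotropic at {19, ∞}.

[19, inf]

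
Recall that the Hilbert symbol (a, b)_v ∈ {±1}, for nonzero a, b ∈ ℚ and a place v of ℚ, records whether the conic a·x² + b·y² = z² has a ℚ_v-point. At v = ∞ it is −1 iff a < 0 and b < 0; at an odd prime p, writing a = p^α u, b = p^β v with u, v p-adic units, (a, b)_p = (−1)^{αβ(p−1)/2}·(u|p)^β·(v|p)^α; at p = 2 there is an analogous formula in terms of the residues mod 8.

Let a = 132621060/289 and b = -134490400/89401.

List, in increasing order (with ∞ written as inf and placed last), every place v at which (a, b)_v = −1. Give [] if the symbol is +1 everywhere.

[3, 11, 17, 29, 31, 41]

Mod squares: a ≡ 196185, b ≡ -336226. Check v ∈ {∞, 2, 3, 5, 11, 13, 17, 23, 29, 31, 41}.
v=13: a=13^2·(≡7), b=13^-2·(≡11) mod 13; (7|13)=-1, (11|13)=-1; (−1)^{2·-2·6}·(-1)^-2·(-1)^2 = +1.
v=29: a=29^1·(≡15), b=29^1·(≡6) mod 29; (15|29)=-1, (6|29)=+1; (−1)^{1·1·14}·(-1)^1·(+1)^1 = -1.
v=3: a=3^1·(≡1), b=3^0·(≡2) mod 3; (1|3)=+1, (2|3)=-1; (−1)^{1·0·1}·(+1)^0·(-1)^1 = -1.
v=11: a=11^1·(≡3), b=11^1·(≡3) mod 11; (3|11)=+1, (3|11)=+1; (−1)^{1·1·5}·(+1)^1·(+1)^1 = -1.
v=2: v_2(a)=2, v_2(b)=5; units ≡ 1, 7 (mod 8); ε·ε+αω+βω = 0·1+2·0+5·0 ≡ 0  ⇒  (a,b)_2 = +1.
v=∞: 196185 > 0 and -336226 < 0  ⇒  (a,b)_∞ = +1.
v=17: a=17^-2·(≡14), b=17^1·(≡6) mod 17; (14|17)=-1, (6|17)=-1; (−1)^{-2·1·8}·(-1)^1·(-1)^-2 = -1.
v=31: a=31^0·(≡27), b=31^1·(≡4) mod 31; (27|31)=-1, (4|31)=+1; (−1)^{0·1·15}·(-1)^1·(+1)^0 = -1.
v=41: a=41^1·(≡3), b=41^0·(≡28) mod 41; (3|41)=-1, (28|41)=-1; (−1)^{1·0·20}·(-1)^0·(-1)^1 = -1.
v=23: a=23^0·(≡16), b=23^-2·(≡21) mod 23; (16|23)=+1, (21|23)=-1; (−1)^{0·-2·11}·(+1)^-2·(-1)^0 = +1.
v=5: a=5^1·(≡3), b=5^2·(≡4) mod 5; (3|5)=-1, (4|5)=+1; (−1)^{1·2·2}·(-1)^2·(+1)^1 = +1.
Ram(196185, -336226) = {3, 11, 17, 29, 31, 41}; no ℚ_3-point on the conic.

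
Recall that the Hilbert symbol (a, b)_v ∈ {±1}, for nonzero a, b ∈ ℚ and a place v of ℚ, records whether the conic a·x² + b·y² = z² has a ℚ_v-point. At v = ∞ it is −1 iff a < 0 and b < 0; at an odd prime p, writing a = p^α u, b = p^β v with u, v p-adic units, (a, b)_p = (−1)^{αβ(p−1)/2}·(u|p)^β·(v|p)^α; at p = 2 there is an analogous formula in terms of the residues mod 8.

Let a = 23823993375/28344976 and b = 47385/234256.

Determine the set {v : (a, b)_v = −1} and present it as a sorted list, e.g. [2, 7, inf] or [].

[13, 17]

(a, b) ≡ (7735, 65) mod (ℚ^×)²; places V = {2, 3, 5, 7, 11, 13, 17, ∞}.
(a,b)_3: α=6, u≡1; β=6, v≡2 (mod 3); (1|3)=+1, (2|3)=-1; sign (−1)^0·+1^6·-1^6 = +1.
(a,b)_5: α=3, u≡2; β=1, v≡2 (mod 5); (2|5)=-1, (2|5)=-1; sign (−1)^0·-1^1·-1^3 = +1.
(a,b)_∞: sgn(7735)=+, sgn(65)=+, so +1.
(a,b)_17: α=1, u≡8; β=0, v≡7 (mod 17); (8|17)=+1, (7|17)=-1; sign (−1)^0·+1^0·-1^1 = -1.
(a,b)_11: α=-6, u≡10; β=-4, v≡6 (mod 11); (10|11)=-1, (6|11)=-1; sign (−1)^0·-1^-4·-1^-6 = +1.
(a,b)_7: α=1, u≡5; β=0, v≡2 (mod 7); (5|7)=-1, (2|7)=+1; sign (−1)^0·-1^0·+1^1 = +1.
(a,b)_13: α=3, u≡12; β=1, v≡2 (mod 13); (12|13)=+1, (2|13)=-1; sign (−1)^0·+1^1·-1^3 = -1.
(a,b)_2: α=-4, β=-4; u≡7, v≡1 (mod 8); ε(u)ε(v)=1·0, αω(v)=-4·0, βω(u)=-4·0; sum ≡ 0  ⇒  +1.
(7735, 65 / ℚ) ramifies at {13, 17}: a division algebra.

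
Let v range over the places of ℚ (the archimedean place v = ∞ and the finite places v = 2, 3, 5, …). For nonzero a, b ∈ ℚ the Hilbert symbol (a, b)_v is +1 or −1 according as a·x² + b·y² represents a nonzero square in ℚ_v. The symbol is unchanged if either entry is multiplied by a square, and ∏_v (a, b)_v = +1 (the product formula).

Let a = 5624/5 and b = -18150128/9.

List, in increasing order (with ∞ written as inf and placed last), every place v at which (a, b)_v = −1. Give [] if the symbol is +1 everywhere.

[5, 19, 23, 31]

Mod squares: a ≡ 7030, b ≡ -1134383. Check v ∈ {∞, 2, 3, 5, 19, 23, 31, 37, 43}.
v=37: a=37^1·(≡23), b=37^1·(≡29) mod 37; (23|37)=-1, (29|37)=-1; (−1)^{1·1·18}·(-1)^1·(-1)^1 = +1.
v=23: a=23^0·(≡7), b=23^1·(≡7) mod 23; (7|23)=-1, (7|23)=-1; (−1)^{0·1·11}·(-1)^1·(-1)^0 = -1.
v=2: v_2(a)=3, v_2(b)=4; units ≡ 3, 1 (mod 8); ε·ε+αω+βω = 1·0+3·0+4·1 ≡ 0  ⇒  (a,b)_2 = +1.
v=3: a=3^0·(≡1), b=3^-2·(≡1) mod 3; (1|3)=+1, (1|3)=+1; (−1)^{0·-2·1}·(+1)^-2·(+1)^0 = +1.
v=43: a=43^0·(≡24), b=43^1·(≡23) mod 43; (24|43)=+1, (23|43)=+1; (−1)^{0·1·21}·(+1)^1·(+1)^0 = +1.
v=∞: 7030 > 0 and -1134383 < 0  ⇒  (a,b)_∞ = +1.
v=19: a=19^1·(≡6), b=19^0·(≡15) mod 19; (6|19)=+1, (15|19)=-1; (−1)^{1·0·9}·(+1)^0·(-1)^1 = -1.
v=5: a=5^-1·(≡4), b=5^0·(≡3) mod 5; (4|5)=+1, (3|5)=-1; (−1)^{-1·0·2}·(+1)^0·(-1)^-1 = -1.
v=31: a=31^0·(≡15), b=31^1·(≡1) mod 31; (15|31)=-1, (1|31)=+1; (−1)^{0·1·15}·(-1)^1·(+1)^0 = -1.
(7030, -1134383 / ℚ) ramifies at {5, 19, 23, 31}: a division algebra.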